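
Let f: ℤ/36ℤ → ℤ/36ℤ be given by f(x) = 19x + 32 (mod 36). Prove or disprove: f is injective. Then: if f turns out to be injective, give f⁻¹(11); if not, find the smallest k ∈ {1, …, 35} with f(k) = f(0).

33

If f(s) = f(t), then 19s ≡ 19t (mod 36). Because gcd(19, 36) = 1, we may cancel 19 to get s ≡ t (mod 36).
Therefore f is injective.
We now compute 19⁻¹ mod 36 explicitly. Euclid's algorithm: 36 = 1·19 + 17, 19 = 1·17 + 2, 17 = 8·2 + 1; back-substituting gives 1 = 19·19 − 10·36, so 19⁻¹ ≡ 19 (mod 36).
Since f is injective, we find f⁻¹(11): we need 19x ≡ 11 − 32 ≡ 15 (mod 36). Using 19⁻¹ = 19: x ≡ 19·15 = 285 = 7·36 + 33, so x = 33.
Check: f(33) = 19·33 + 32 = 659 = 18·36 + 11 ≡ 11 (mod 36).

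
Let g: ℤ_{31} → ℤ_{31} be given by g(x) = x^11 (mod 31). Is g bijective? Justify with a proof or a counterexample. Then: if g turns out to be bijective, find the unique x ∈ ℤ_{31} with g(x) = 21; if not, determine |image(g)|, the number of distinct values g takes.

Since 31 is prime, the nonzero elements of ℤ_{31} form a cyclic group of order 30.
As gcd(11, 30) = 1, raising to the 11th power is a bijection on this group: if x_1^11 ≡ x_2^11 then (x_1x_2^{−1})^11 = 1, and the only element of order dividing gcd(11, 30) = 1 is 1, so x_1 = x_2.
With g(0) = 0 this makes g injective on all of ℤ_{31}, hence bijective (finite equal-size domain and codomain). In particular g is bijective.
Since g is bijective, we find the preimage of 21. The inverse of x ↦ x^11 on (ℤ_{31})^× is x ↦ x^11, because 11·11 = 121 = 4·30 + 1 ≡ 1 (mod 30) and x^{30} = 1 for x ≠ 0 (Fermat). So g⁻¹(21) = 21^11 mod 31.
Repeated squaring mod 31: 21^1 ≡ 21, 21^2 ≡ 21² = 441 ≡ 7, 21^4 ≡ 7² = 49 ≡ 18, 21^8 ≡ 18² = 324 ≡ 14. Since 11 = 8 + 2 + 1, 21^11 ≡ 14·7·21: 14·7 = 98 ≡ 5, then 5·21 = 105 ≡ 12. So 21^11 ≡ 12 (mod 31).
Hence g⁻¹(21) = 12.

12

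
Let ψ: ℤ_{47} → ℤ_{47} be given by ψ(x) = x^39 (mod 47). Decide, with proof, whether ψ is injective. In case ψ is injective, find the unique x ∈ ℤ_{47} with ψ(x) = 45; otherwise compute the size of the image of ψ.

Since 47 is prime, the nonzero elements of ℤ_{47} form a cyclic group of order 46.
As gcd(39, 46) = 1, raising to the 39th power is a bijection on this group: if a^39 ≡ b^39 then (ab^{−1})^39 = 1, and the only element of order dividing gcd(39, 46) = 1 is 1, so a = b.
With ψ(0) = 0 this makes ψ injective on all of ℤ_{47}, hence bijective (finite equal-size domain and codomain). In particular ψ is injective.
Since ψ is injective, we find the preimage of 45. The inverse of x ↦ x^39 on (ℤ_{47})^× is x ↦ x^13, because 39·13 = 507 = 11·46 + 1 ≡ 1 (mod 46) and x^{46} = 1 for x ≠ 0 (Fermat). So ψ⁻¹(45) = 45^13 mod 47.
Repeated squaring mod 47: 45^1 ≡ 45, 45^2 ≡ 45² = 2025 ≡ 4, 45^4 ≡ 4² = 16, 45^8 ≡ 16² = 256 ≡ 21. Since 13 = 8 + 4 + 1, 45^13 ≡ 21·16·45: 21·16 = 336 ≡ 7, then 7·45 = 315 ≡ 33. So 45^13 ≡ 33 (mod 47).
Hence ψ⁻¹(45) = 33.

33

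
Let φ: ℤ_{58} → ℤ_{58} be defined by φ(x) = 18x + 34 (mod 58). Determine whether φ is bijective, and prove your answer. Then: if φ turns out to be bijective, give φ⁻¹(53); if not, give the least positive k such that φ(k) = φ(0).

We have gcd(18, 58) = 2 > 1. Taking u = 0 and v = 29: φ(0) = 34 and φ(29) = 18·29 + 34 = 556 ≡ 34 (mod 58).
So φ(0) = φ(29) while 0 ≠ 29, hence φ is not injective, hence not bijective.
Since φ is not bijective, we find the least positive k with φ(k) = φ(0): this means 18k ≡ 0 (mod 58), i.e. 58 ∣ 18k. Since gcd(18, 58) = 2, dividing through by 2 this holds exactly when 29 ∣ 9k, and as gcd(9, 29) = 1, exactly when 29 ∣ k.
The smallest positive such k is 29.

29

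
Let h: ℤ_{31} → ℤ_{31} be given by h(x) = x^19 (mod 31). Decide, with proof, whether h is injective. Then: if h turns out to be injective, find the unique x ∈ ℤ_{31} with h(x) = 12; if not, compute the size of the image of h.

Since 31 is prime, the nonzero elements of ℤ_{31} form a cyclic group of order 30.
As gcd(19, 30) = 1, raising to the 19th power is a bijection on this group: if s^19 ≡ t^19 then (st^{−1})^19 = 1, and the only element of order dividing gcd(19, 30) = 1 is 1, so s = t.
With h(0) = 0 this makes h injective on all of ℤ_{31}, hence bijective (finite equal-size domain and codomain). In particular h is injective.
Since h is injective, we find the preimage of 12. The inverse of x ↦ x^19 on (ℤ_{31})^× is x ↦ x^19, because 19·19 = 361 = 12·30 + 1 ≡ 1 (mod 30) and x^{30} = 1 for x ≠ 0 (Fermat). So h⁻¹(12) = 12^19 mod 31.
Repeated squaring mod 31: 12^1 ≡ 12, 12^2 ≡ 12² = 144 ≡ 20, 12^4 ≡ 20² = 400 ≡ 28, 12^8 ≡ 28² = 784 ≡ 9, 12^16 ≡ 9² = 81 ≡ 19. Since 19 = 16 + 2 + 1, 12^19 ≡ 19·20·12: 19·20 = 380 ≡ 8, then 8·12 = 96 ≡ 3. So 12^19 ≡ 3 (mod 31).
Hence h⁻¹(12) = 3.

3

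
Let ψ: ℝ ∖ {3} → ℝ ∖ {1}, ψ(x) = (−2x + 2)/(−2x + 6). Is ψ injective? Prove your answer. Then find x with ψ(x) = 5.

7/2

Suppose ψ(x_1) = ψ(x_2). Cross-multiplying: (−2x_1 + 2)(−2x_2 + 6) = (−2x_2 + 2)(−2x_1 + 6).
Expanding both sides and cancelling the symmetric terms leaves −8·(x_1 − x_2) = 0. Since −8 ≠ 0, x_1 = x_2. Hence ψ is injective.
Solving ψ(x) = 5: cross-multiplying gives −2x + 2 = 5(−2x + 6), which rearranges to 8x = 28, so x = 7/2.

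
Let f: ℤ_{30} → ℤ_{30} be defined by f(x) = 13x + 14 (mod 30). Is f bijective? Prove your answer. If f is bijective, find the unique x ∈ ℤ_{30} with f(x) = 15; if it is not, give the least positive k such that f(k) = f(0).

Suppose f(u) = f(v) in ℤ_{30}. Then 13u + 14 ≡ 13v + 14 (mod 30), hence 13(u − v) ≡ 0 (mod 30).
Since gcd(13, 30) = 1, 13 is invertible modulo 30, hence u − v ≡ 0 (mod 30), i.e. u = v.
We now compute 13⁻¹ mod 30 explicitly. Euclid's algorithm: 30 = 2·13 + 4, 13 = 3·4 + 1; back-substituting gives 1 = 7·13 − 3·30, so 13⁻¹ ≡ 7 (mod 30).
For any y ∈ ℤ_{30}, x = 7(y − 14) mod 30 satisfies f(x) = 13·7(y − 14) + 14 ≡ y (since 13·7 ≡ 1 mod 30). So every y has a preimage.
So f is bijective.
Since f is bijective, we compute f⁻¹(15): solve 13x + 14 ≡ 15 (mod 30), i.e. 13x ≡ 1 (mod 30).
Multiplying by 13⁻¹ = 7 gives x ≡ 7·1 = 7 ≡ 7 (mod 30).
Check: f(7) = 13·7 + 14 = 105 = 3·30 + 15 ≡ 15 (mod 30).

7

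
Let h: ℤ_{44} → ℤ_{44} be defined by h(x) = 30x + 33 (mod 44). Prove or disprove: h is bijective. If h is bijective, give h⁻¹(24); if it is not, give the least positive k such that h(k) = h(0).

We have gcd(30, 44) = 2 > 1. Taking u = 0 and v = 22: h(0) = 33 and h(22) = 30·22 + 33 = 693 ≡ 33 (mod 44).
So h(0) = h(22) while 0 ≠ 22, therefore h is not injective, hence not bijective.
Since h is not bijective, we find the least positive k with h(k) = h(0): this means 30k ≡ 0 (mod 44), i.e. 44 ∣ 30k. Since gcd(30, 44) = 2, dividing through by 2 this holds exactly when 22 ∣ 15k, and as gcd(15, 22) = 1, exactly when 22 ∣ k.
The smallest positive such k is 22.

22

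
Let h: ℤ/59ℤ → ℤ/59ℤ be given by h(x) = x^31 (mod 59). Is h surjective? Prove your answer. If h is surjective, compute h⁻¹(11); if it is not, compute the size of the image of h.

44

Since 59 is prime, the nonzero elements of ℤ/59ℤ form a cyclic group of order 58.
As gcd(31, 58) = 1, raising to the 31st power is a bijection on this group: if a^31 ≡ b^31 then (ab^{−1})^31 = 1, and the only element of order dividing gcd(31, 58) = 1 is 1, so a = b.
With h(0) = 0 this makes h injective on all of ℤ/59ℤ, hence bijective (finite equal-size domain and codomain). In particular h is surjective.
Since h is surjective, we find the preimage of 11. The inverse of x ↦ x^31 on (ℤ/59ℤ)^× is x ↦ x^15, because 31·15 = 465 = 8·58 + 1 ≡ 1 (mod 58) and x^{58} = 1 for x ≠ 0 (Fermat). So h⁻¹(11) = 11^15 mod 59.
Repeated squaring mod 59: 11^1 ≡ 11, 11^2 ≡ 11² = 121 ≡ 3, 11^4 ≡ 3² = 9, 11^8 ≡ 9² = 81 ≡ 22. Since 15 = 8 + 4 + 2 + 1, 11^15 ≡ 22·9·3·11: 22·9 = 198 ≡ 21, then 21·3 = 63 ≡ 4, then 4·11 = 44. So 11^15 ≡ 44 (mod 59).
Hence h⁻¹(11) = 44.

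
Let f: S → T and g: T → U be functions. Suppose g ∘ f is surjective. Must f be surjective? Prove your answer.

not surjective

No. Take S = {1}, T = {1, 2, 3, 4}, U = {1}, f(a) = 1 for every a ∈ S, and g(b) = 1 for every b ∈ T.
Then g ∘ f is surjective onto {1}, but 4 ∈ T has no preimage under f, so f is not surjective.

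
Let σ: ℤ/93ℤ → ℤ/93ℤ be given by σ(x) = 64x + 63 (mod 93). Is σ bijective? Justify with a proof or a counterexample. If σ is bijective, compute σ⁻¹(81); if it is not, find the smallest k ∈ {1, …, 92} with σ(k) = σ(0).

By definition, σ is injective when σ(u) = σ(v) forces u = v.
Suppose σ(u) = σ(v) in ℤ/93ℤ. Then 64u + 63 ≡ 64v + 63 (mod 93), hence 64(u − v) ≡ 0 (mod 93).
Since gcd(64, 93) = 1, 64 is invertible modulo 93, thus u − v ≡ 0 (mod 93), i.e. u = v.
We now compute 64⁻¹ mod 93 explicitly. Euclid's algorithm: 93 = 1·64 + 29, 64 = 2·29 + 6, 29 = 4·6 + 5, 6 = 1·5 + 1; back-substituting gives 1 = 16·64 − 11·93, so 64⁻¹ ≡ 16 (mod 93).
Then y ↦ 16(y − 63) is a two-sided inverse to σ, so every y ∈ ℤ/93ℤ has a preimage.
Thus σ is bijective.
Since σ is bijective, we compute σ⁻¹(81): solve 64x + 63 ≡ 81 (mod 93), i.e. 64x ≡ 18 (mod 93).
Multiplying by 64⁻¹ = 16 gives x ≡ 16·18 = 288 = 3·93 + 9 ≡ 9 (mod 93).
Check: σ(9) = 64·9 + 63 = 639 = 6·93 + 81 ≡ 81 (mod 93).

9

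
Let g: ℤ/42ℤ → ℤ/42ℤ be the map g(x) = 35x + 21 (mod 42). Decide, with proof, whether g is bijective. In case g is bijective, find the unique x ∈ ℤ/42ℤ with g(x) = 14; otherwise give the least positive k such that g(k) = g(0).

We have gcd(35, 42) = 7 > 1. Taking s = 0 and t = 6: g(0) = 21 and g(6) = 35·6 + 21 = 231 ≡ 21 (mod 42).
So g(0) = g(6) while 0 ≠ 6, so g is not injective, hence not bijective.
Since g is not bijective, we find the least positive k with g(k) = g(0): this means 35k ≡ 0 (mod 42), i.e. 42 ∣ 35k. Since gcd(35, 42) = 7, dividing through by 7 this holds exactly when 6 ∣ 5k, and as gcd(5, 6) = 1, exactly when 6 ∣ k.
The smallest positive such k is 6.

6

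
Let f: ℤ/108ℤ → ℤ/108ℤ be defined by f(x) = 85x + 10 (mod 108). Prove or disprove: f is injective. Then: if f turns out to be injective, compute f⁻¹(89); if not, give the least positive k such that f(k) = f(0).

If f(s) = f(t), then 85s ≡ 85t (mod 108). Because gcd(85, 108) = 1, we may cancel 85 to get s ≡ t (mod 108).
So f is injective.
We now compute 85⁻¹ mod 108 explicitly. Euclid's algorithm: 108 = 1·85 + 23, 85 = 3·23 + 16, 23 = 1·16 + 7, 16 = 2·7 + 2, 7 = 3·2 + 1; back-substituting gives 1 = 61·85 − 48·108, so 85⁻¹ ≡ 61 (mod 108).
Since f is injective, we compute f⁻¹(89): solve 85x + 10 ≡ 89 (mod 108), i.e. 85x ≡ 79 (mod 108).
Multiplying by 85⁻¹ = 61 gives x ≡ 61·79 = 4819 = 44·108 + 67 ≡ 67 (mod 108).
Check: f(67) = 85·67 + 10 = 5705 = 52·108 + 89 ≡ 89 (mod 108).

67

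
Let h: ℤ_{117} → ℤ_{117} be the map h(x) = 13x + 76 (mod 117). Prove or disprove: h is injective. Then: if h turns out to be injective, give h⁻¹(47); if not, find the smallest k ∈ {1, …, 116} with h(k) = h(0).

We have gcd(13, 117) = 13 > 1. Taking x_1 = 0 and x_2 = 9: h(0) = 76 and h(9) = 13·9 + 76 = 193 ≡ 76 (mod 117).
So h(0) = h(9) while 0 ≠ 9, hence h is not injective.
Since h is not injective, we find the least positive k with h(k) = h(0): this means 13k ≡ 0 (mod 117), i.e. 117 ∣ 13k. Since gcd(13, 117) = 13, dividing through by 13 this holds exactly when 9 ∣ k.
The smallest positive such k is 9.

9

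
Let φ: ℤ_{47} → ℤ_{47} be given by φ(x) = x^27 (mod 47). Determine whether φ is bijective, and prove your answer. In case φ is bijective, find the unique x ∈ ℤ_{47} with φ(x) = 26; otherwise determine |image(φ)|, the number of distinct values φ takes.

43

Since 47 is prime, the nonzero elements of ℤ_{47} form a cyclic group of order 46.
As gcd(27, 46) = 1, raising to the 27th power is a bijection on this group: if a^27 ≡ b^27 then (ab^{−1})^27 = 1, and the only element of order dividing gcd(27, 46) = 1 is 1, so a = b.
With φ(0) = 0 this makes φ injective on all of ℤ_{47}, hence bijective (finite equal-size domain and codomain). In particular φ is bijective.
Since φ is bijective, we find the preimage of 26. The inverse of x ↦ x^27 on (ℤ_{47})^× is x ↦ x^29, because 27·29 = 783 = 17·46 + 1 ≡ 1 (mod 46) and x^{46} = 1 for x ≠ 0 (Fermat). So φ⁻¹(26) = 26^29 mod 47.
Repeated squaring mod 47: 26^1 ≡ 26, 26^2 ≡ 26² = 676 ≡ 18, 26^4 ≡ 18² = 324 ≡ 42, 26^8 ≡ 42² = 1764 ≡ 25, 26^16 ≡ 25² = 625 ≡ 14. Since 29 = 16 + 8 + 4 + 1, 26^29 ≡ 14·25·42·26: 14·25 = 350 ≡ 21, then 21·42 = 882 ≡ 36, then 36·26 = 936 ≡ 43. So 26^29 ≡ 43 (mod 47).
Hence φ⁻¹(26) = 43.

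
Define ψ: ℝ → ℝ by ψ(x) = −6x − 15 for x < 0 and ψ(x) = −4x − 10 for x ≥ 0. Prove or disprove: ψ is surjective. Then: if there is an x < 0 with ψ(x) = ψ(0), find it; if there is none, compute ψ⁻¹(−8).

-5/6

Both pieces are strictly decreasing (slopes −6 and −4), so each is injective on its own interval.
The left piece maps (−∞, 0) onto (−15, ∞); the right piece maps [0, ∞) onto (−∞, −10].
The union (−15, ∞) ∪ (−∞, −10] covers ℝ, so ψ is surjective.
For the follow-up: the images overlap, so an x < 0 with ψ(x) = ψ(0) exists. ψ(0) = −10; solving −6x − 15 = −10 for x < 0 gives x = (−10 + 15)/(−6) = −5/6.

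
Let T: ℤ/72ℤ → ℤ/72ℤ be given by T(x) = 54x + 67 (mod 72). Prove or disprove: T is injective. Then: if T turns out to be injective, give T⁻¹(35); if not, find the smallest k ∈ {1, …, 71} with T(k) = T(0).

We have gcd(54, 72) = 18 > 1. Taking s = 0 and t = 4: T(0) = 67 and T(4) = 54·4 + 67 = 283 ≡ 67 (mod 72).
So T(0) = T(4) while 0 ≠ 4, so T is not injective.
Since T is not injective, we find the least positive k with T(k) = T(0): this means 54k ≡ 0 (mod 72), i.e. 72 ∣ 54k. Since gcd(54, 72) = 18, dividing through by 18 this holds exactly when 4 ∣ 3k, and as gcd(3, 4) = 1, exactly when 4 ∣ k.
The smallest positive such k is 4.

4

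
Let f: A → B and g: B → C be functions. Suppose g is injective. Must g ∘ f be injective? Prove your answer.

not injective

No. Take A = {0, 1}, B = C = {0, 1}, f(0) = f(1) = 0, and g = identity (injective).
Then (g ∘ f)(0) = (g ∘ f)(1) = 0 with 0 ≠ 1, so g ∘ f is not injective.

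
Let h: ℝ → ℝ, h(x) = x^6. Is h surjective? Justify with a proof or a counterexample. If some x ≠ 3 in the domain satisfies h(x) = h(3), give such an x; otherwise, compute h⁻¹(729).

Since 6 is even, x^6 ≥ 0 for all x ∈ ℝ, so −1 ∈ ℝ has no preimage. Hence h is not surjective.
For the follow-up, such an x exists: taking x = −3 ∈ ℝ gives h(−3) = 729 = h(3) with −3 ≠ 3.

-3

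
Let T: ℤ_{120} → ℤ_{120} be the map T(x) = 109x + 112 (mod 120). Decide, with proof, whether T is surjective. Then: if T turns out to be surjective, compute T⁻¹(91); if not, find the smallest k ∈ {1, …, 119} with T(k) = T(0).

Since gcd(109, 120) = 1, 109 is invertible modulo 120. Euclid's algorithm: 120 = 1·109 + 11, 109 = 9·11 + 10, 11 = 1·10 + 1; back-substituting gives 1 = 109·109 − 99·120, so 109⁻¹ ≡ 109 (mod 120).
Then y ↦ 109(y − 112) is a two-sided inverse to T, so every y ∈ ℤ_{120} has a preimage.
Thus T is surjective.
Since T is surjective, we compute T⁻¹(91): solve 109x + 112 ≡ 91 (mod 120), i.e. 109x ≡ 99 (mod 120).
Multiplying by 109⁻¹ = 109 gives x ≡ 109·99 = 10791 = 89·120 + 111 ≡ 111 (mod 120).
Check: T(111) = 109·111 + 112 = 12211 = 101·120 + 91 ≡ 91 (mod 120).

111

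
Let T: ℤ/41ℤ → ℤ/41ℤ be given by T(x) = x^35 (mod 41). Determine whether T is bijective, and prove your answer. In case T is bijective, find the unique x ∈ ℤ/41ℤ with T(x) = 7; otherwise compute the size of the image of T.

T(3): Repeated squaring mod 41: 3^1 ≡ 3, 3^2 ≡ 3² = 9, 3^4 ≡ 9² = 81 ≡ 40, 3^8 ≡ 40² = 1600 ≡ 1, 3^16 ≡ 1² = 1, 3^32 ≡ 1² = 1. Since 35 = 32 + 2 + 1, 3^35 ≡ 1·9·3: 1·9 = 9, then 9·3 = 27. So 3^35 ≡ 27 (mod 41).
T(7): Repeated squaring mod 41: 7^1 ≡ 7, 7^2 ≡ 7² = 49 ≡ 8, 7^4 ≡ 8² = 64 ≡ 23, 7^8 ≡ 23² = 529 ≡ 37, 7^16 ≡ 37² = 1369 ≡ 16, 7^32 ≡ 16² = 256 ≡ 10. Since 35 = 32 + 2 + 1, 7^35 ≡ 10·8·7: 10·8 = 80 ≡ 39, then 39·7 = 273 ≡ 27. So 7^35 ≡ 27 (mod 41).
So T(3) = T(7) = 27 while 3 ≠ 7, therefore T is not injective, hence not bijective.
Since T is not bijective, we determine |image(T)|. Computing x^35 mod 41 for each x (by repeated squaring, reducing mod 41 at every step), the values T(0), T(1), …, T(40) are: 0, 1, 9, 27, 40, 32, 38, 27, 32, 32, 1, 14, 14, 27, 38, 3, 1, 38, 1, 38, 9, 32, 3, 40, 3, 40, 38, 3, 14, 27, 27, 40, 9, 9, 14, 3, 9, 1, 14, 32, 40.
The distinct values are {0, 1, 3, 9, 14, 27, 32, 38, 40}; there are 9 of them.

9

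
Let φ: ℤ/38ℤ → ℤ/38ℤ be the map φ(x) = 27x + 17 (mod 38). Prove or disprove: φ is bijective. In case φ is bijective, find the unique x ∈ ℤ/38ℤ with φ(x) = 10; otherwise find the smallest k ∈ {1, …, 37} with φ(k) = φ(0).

Recall that injectivity means: for all s, t in the domain, φ(s) = φ(t) implies s = t.
If φ(s) = φ(t), then 27s ≡ 27t (mod 38). Because gcd(27, 38) = 1, we may cancel 27 to get s ≡ t (mod 38).
We now compute 27⁻¹ mod 38 explicitly. Euclid's algorithm: 38 = 1·27 + 11, 27 = 2·11 + 5, 11 = 2·5 + 1; back-substituting gives 1 = 31·27 − 22·38, so 27⁻¹ ≡ 31 (mod 38).
For any y ∈ ℤ/38ℤ, x = 31(y − 17) mod 38 satisfies φ(x) = 27·31(y − 17) + 17 ≡ y (since 27·31 ≡ 1 mod 38). So every y has a preimage.
Therefore φ is bijective.
Since φ is bijective, we find φ⁻¹(10): we need 27x ≡ 10 − 17 ≡ 31 (mod 38). Using 27⁻¹ = 31: x ≡ 31·31 = 961 = 25·38 + 11, so x = 11.
Check: φ(11) = 27·11 + 17 = 314 = 8·38 + 10 ≡ 10 (mod 38).

11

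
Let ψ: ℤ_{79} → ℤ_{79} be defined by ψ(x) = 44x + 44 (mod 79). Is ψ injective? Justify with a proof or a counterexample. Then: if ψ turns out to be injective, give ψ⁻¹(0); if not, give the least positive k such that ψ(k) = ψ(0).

Suppose ψ(s) = ψ(t) in ℤ_{79}. Then 44s + 44 ≡ 44t + 44 (mod 79), thus 44(s − t) ≡ 0 (mod 79).
Since gcd(44, 79) = 1, 44 is invertible modulo 79, so s − t ≡ 0 (mod 79), i.e. s = t.
Hence ψ is injective.
We now compute 44⁻¹ mod 79 explicitly. Euclid's algorithm: 79 = 1·44 + 35, 44 = 1·35 + 9, 35 = 3·9 + 8, 9 = 1·8 + 1; back-substituting gives 1 = 9·44 − 5·79, so 44⁻¹ ≡ 9 (mod 79).
Since ψ is injective, we compute ψ⁻¹(0): solve 44x + 44 ≡ 0 (mod 79), i.e. 44x ≡ 35 (mod 79).
Multiplying by 44⁻¹ = 9 gives x ≡ 9·35 = 315 = 3·79 + 78 ≡ 78 (mod 79).
Check: ψ(78) = 44·78 + 44 = 3476 = 44·79 + 0 ≡ 0 (mod 79).

78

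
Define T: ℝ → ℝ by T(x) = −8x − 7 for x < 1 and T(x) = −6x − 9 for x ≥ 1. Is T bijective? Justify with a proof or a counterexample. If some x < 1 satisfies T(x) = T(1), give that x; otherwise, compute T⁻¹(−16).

7/6

Both pieces are strictly decreasing (slopes −8 and −6), so each is injective on its own interval.
The left piece maps (−∞, 1) onto (−15, ∞); the right piece maps [1, ∞) onto (−∞, −15].
Since −15 = −15, the images partition ℝ: T is injective and surjective, hence bijective.
Because the two images are disjoint, no x < 1 has T(x) = T(1), so we compute T⁻¹(−16): −16 lies in (−∞, −15], so solve −6x − 9 = −16: x = (−16 + 9)/(−6) = 7/6.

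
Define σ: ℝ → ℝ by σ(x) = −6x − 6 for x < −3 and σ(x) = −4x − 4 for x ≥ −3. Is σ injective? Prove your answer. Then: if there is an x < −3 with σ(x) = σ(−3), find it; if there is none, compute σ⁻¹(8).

-3

Both pieces are strictly decreasing (slopes −6 and −4), so each is injective on its own interval.
The left piece maps (−∞, −3) onto (12, ∞); the right piece maps [−3, ∞) onto (−∞, 8].
These images are disjoint, so no value is attained by both pieces. Thus σ is injective.
Because the two images are disjoint, no x < −3 has σ(x) = σ(−3), so we compute σ⁻¹(8): 8 lies in (−∞, 8], so solve −4x − 4 = 8: x = (8 + 4)/(−4) = −3.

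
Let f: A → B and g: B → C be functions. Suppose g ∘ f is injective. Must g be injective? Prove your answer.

not injective

No. Take A = {1}, B = {1, 2, 3, 4}, C = {1, 2, 3, 4}, f(a) = a for each a ∈ A, and g(b) = 3 if b ∈ {3, 4} else g(b) = b.
Then g ∘ f = f is injective (A ⊂ B and f is the inclusion), but g(3) = g(4) = 3 with 3 ≠ 4, so g is not injective.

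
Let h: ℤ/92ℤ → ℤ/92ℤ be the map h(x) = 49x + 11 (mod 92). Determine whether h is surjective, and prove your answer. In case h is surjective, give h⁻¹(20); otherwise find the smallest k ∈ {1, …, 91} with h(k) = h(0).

49

Since gcd(49, 92) = 1, 49 is invertible modulo 92. Euclid's algorithm: 92 = 1·49 + 43, 49 = 1·43 + 6, 43 = 7·6 + 1; back-substituting gives 1 = 77·49 − 41·92, so 49⁻¹ ≡ 77 (mod 92).
For any y ∈ ℤ/92ℤ, x = 77(y − 11) mod 92 satisfies h(x) = 49·77(y − 11) + 11 ≡ y (since 49·77 ≡ 1 mod 92). So every y has a preimage.
Hence h is surjective.
Since h is surjective, we compute h⁻¹(20): solve 49x + 11 ≡ 20 (mod 92), i.e. 49x ≡ 9 (mod 92).
Multiplying by 49⁻¹ = 77 gives x ≡ 77·9 = 693 = 7·92 + 49 ≡ 49 (mod 92).
Check: h(49) = 49·49 + 11 = 2412 = 26·92 + 20 ≡ 20 (mod 92).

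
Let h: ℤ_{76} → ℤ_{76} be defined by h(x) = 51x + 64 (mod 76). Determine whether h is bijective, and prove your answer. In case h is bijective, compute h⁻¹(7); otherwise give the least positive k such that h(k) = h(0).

By definition, h is injective when h(a) = h(b) forces a = b.
If h(a) = h(b), then 51a ≡ 51b (mod 76). Because gcd(51, 76) = 1, we may cancel 51 to get a ≡ b (mod 76).
We now compute 51⁻¹ mod 76 explicitly. Euclid's algorithm: 76 = 1·51 + 25, 51 = 2·25 + 1; back-substituting gives 1 = 3·51 − 2·76, so 51⁻¹ ≡ 3 (mod 76).
Then y ↦ 3(y − 64) is a two-sided inverse to h, so every y ∈ ℤ_{76} has a preimage.
Thus h is bijective.
Since h is bijective, we compute h⁻¹(7): solve 51x + 64 ≡ 7 (mod 76), i.e. 51x ≡ 19 (mod 76).
Multiplying by 51⁻¹ = 3 gives x ≡ 3·19 = 57 ≡ 57 (mod 76).
Check: h(57) = 51·57 + 64 = 2971 = 39·76 + 7 ≡ 7 (mod 76).

57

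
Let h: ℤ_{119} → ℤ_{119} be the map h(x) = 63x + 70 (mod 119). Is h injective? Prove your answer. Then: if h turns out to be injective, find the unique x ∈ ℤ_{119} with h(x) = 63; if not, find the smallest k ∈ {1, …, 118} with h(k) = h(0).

17

We have gcd(63, 119) = 7 > 1. Taking x_1 = 0 and x_2 = 17: h(0) = 70 and h(17) = 63·17 + 70 = 1141 ≡ 70 (mod 119).
So h(0) = h(17) while 0 ≠ 17, hence h is not injective.
Since h is not injective, we find the least positive k with h(k) = h(0): this means 63k ≡ 0 (mod 119), i.e. 119 ∣ 63k. Since gcd(63, 119) = 7, dividing through by 7 this holds exactly when 17 ∣ 9k, and as gcd(9, 17) = 1, exactly when 17 ∣ k.
The smallest positive such k is 17.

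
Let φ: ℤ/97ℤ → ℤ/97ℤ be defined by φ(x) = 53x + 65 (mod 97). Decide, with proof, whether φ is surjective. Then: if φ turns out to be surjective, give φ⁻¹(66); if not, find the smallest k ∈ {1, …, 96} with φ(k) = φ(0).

11

Since gcd(53, 97) = 1, 53 is invertible modulo 97. Euclid's algorithm: 97 = 1·53 + 44, 53 = 1·44 + 9, 44 = 4·9 + 8, 9 = 1·8 + 1; back-substituting gives 1 = 11·53 − 6·97, so 53⁻¹ ≡ 11 (mod 97).
For any y ∈ ℤ/97ℤ, x = 11(y − 65) mod 97 satisfies φ(x) = 53·11(y − 65) + 65 ≡ y (since 53·11 ≡ 1 mod 97). So every y has a preimage.
So φ is surjective.
Since φ is surjective, we find φ⁻¹(66): we need 53x ≡ 66 − 65 ≡ 1 (mod 97). Using 53⁻¹ = 11: x ≡ 11·1 = 11, so x = 11.
Check: φ(11) = 53·11 + 65 = 648 = 6·97 + 66 ≡ 66 (mod 97).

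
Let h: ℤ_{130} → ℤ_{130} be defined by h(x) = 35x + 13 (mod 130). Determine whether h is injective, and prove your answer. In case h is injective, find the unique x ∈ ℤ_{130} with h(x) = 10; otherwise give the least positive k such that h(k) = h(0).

26

We have gcd(35, 130) = 5 > 1. Taking u = 0 and v = 26: h(0) = 13 and h(26) = 35·26 + 13 = 923 ≡ 13 (mod 130).
So h(0) = h(26) while 0 ≠ 26, thus h is not injective.
Since h is not injective, we find the least positive k with h(k) = h(0): this means 35k ≡ 0 (mod 130), i.e. 130 ∣ 35k. Since gcd(35, 130) = 5, dividing through by 5 this holds exactly when 26 ∣ 7k, and as gcd(7, 26) = 1, exactly when 26 ∣ k.
The smallest positive such k is 26.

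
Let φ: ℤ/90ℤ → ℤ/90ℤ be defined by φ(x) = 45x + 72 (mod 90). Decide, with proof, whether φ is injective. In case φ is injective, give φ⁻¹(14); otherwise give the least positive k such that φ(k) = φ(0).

2

Recall: injectivity means: for all u, v in the domain, φ(u) = φ(v) implies u = v.
We have gcd(45, 90) = 45 > 1. Taking u = 0 and v = 2: φ(0) = 72 and φ(2) = 45·2 + 72 = 162 ≡ 72 (mod 90).
So φ(0) = φ(2) while 0 ≠ 2, so φ is not injective.
Since φ is not injective, we find the least positive k with φ(k) = φ(0): this means 45k ≡ 0 (mod 90), i.e. 90 ∣ 45k. Since gcd(45, 90) = 45, dividing through by 45 this holds exactly when 2 ∣ k.
The smallest positive such k is 2.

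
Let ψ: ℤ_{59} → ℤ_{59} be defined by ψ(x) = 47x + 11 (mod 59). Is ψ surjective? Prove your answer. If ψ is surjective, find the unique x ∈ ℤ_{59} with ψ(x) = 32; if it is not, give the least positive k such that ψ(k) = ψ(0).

13

Since gcd(47, 59) = 1, 47 is invertible modulo 59. Euclid's algorithm: 59 = 1·47 + 12, 47 = 3·12 + 11, 12 = 1·11 + 1; back-substituting gives 1 = 54·47 − 43·59, so 47⁻¹ ≡ 54 (mod 59).
For any y ∈ ℤ_{59}, x = 54(y − 11) mod 59 satisfies ψ(x) = 47·54(y − 11) + 11 ≡ y (since 47·54 ≡ 1 mod 59). So every y has a preimage.
So ψ is surjective.
Since ψ is surjective, we compute ψ⁻¹(32): solve 47x + 11 ≡ 32 (mod 59), i.e. 47x ≡ 21 (mod 59).
Multiplying by 47⁻¹ = 54 gives x ≡ 54·21 = 1134 = 19·59 + 13 ≡ 13 (mod 59).
Check: ψ(13) = 47·13 + 11 = 622 = 10·59 + 32 ≡ 32 (mod 59).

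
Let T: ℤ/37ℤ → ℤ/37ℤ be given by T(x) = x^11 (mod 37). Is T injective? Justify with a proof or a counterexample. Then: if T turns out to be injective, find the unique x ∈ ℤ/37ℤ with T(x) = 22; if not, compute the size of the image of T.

Since 37 is prime, the nonzero elements of ℤ/37ℤ form a cyclic group of order 36.
As gcd(11, 36) = 1, raising to the 11th power is a bijection on this group: if s^11 ≡ t^11 then (st^{−1})^11 = 1, and the only element of order dividing gcd(11, 36) = 1 is 1, so s = t.
With T(0) = 0 this makes T injective on all of ℤ/37ℤ, hence bijective (finite equal-size domain and codomain). In particular T is injective.
Since T is injective, we find the preimage of 22. The inverse of x ↦ x^11 on (ℤ/37ℤ)^× is x ↦ x^23, because 11·23 = 253 = 7·36 + 1 ≡ 1 (mod 36) and x^{36} = 1 for x ≠ 0 (Fermat). So T⁻¹(22) = 22^23 mod 37.
Repeated squaring mod 37: 22^1 ≡ 22, 22^2 ≡ 22² = 484 ≡ 3, 22^4 ≡ 3² = 9, 22^8 ≡ 9² = 81 ≡ 7, 22^16 ≡ 7² = 49 ≡ 12. Since 23 = 16 + 4 + 2 + 1, 22^23 ≡ 12·9·3·22: 12·9 = 108 ≡ 34, then 34·3 = 102 ≡ 28, then 28·22 = 616 ≡ 24. So 22^23 ≡ 24 (mod 37).
Hence T⁻¹(22) = 24.

24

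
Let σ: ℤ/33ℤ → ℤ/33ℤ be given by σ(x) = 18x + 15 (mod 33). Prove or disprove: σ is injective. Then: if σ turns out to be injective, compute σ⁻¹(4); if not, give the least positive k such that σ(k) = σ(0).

Recall that σ is injective when σ(s) = σ(t) forces s = t.
We have gcd(18, 33) = 3 > 1. Taking s = 0 and t = 11: σ(0) = 15 and σ(11) = 18·11 + 15 = 213 ≡ 15 (mod 33).
So σ(0) = σ(11) while 0 ≠ 11, thus σ is not injective.
Since σ is not injective, we find the least positive k with σ(k) = σ(0): this means 18k ≡ 0 (mod 33), i.e. 33 ∣ 18k. Since gcd(18, 33) = 3, dividing through by 3 this holds exactly when 11 ∣ 6k, and as gcd(6, 11) = 1, exactly when 11 ∣ k.
The smallest positive such k is 11.

11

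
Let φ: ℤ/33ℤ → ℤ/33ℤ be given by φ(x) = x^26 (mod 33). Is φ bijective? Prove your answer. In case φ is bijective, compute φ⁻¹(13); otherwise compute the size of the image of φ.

12

φ(4): Repeated squaring mod 33: 4^1 ≡ 4, 4^2 ≡ 4² = 16, 4^4 ≡ 16² = 256 ≡ 25, 4^8 ≡ 25² = 625 ≡ 31, 4^16 ≡ 31² = 961 ≡ 4. Since 26 = 16 + 8 + 2, 4^26 ≡ 4·31·16: 4·31 = 124 ≡ 25, then 25·16 = 400 ≡ 4. So 4^26 ≡ 4 (mod 33).
φ(7): Repeated squaring mod 33: 7^1 ≡ 7, 7^2 ≡ 7² = 49 ≡ 16, 7^4 ≡ 16² = 256 ≡ 25, 7^8 ≡ 25² = 625 ≡ 31, 7^16 ≡ 31² = 961 ≡ 4. Since 26 = 16 + 8 + 2, 7^26 ≡ 4·31·16: 4·31 = 124 ≡ 25, then 25·16 = 400 ≡ 4. So 7^26 ≡ 4 (mod 33).
So φ(4) = φ(7) = 4 while 4 ≠ 7, so φ is not injective, hence not bijective.
Since φ is not bijective, we determine |image(φ)|. Computing x^26 mod 33 for each x (by repeated squaring, reducing mod 33 at every step), the values φ(0), φ(1), …, φ(32) are: 0, 1, 31, 3, 4, 16, 27, 4, 25, 9, 1, 22, 12, 31, 25, 15, 16, 16, 15, 25, 31, 12, 22, 1, 9, 25, 4, 27, 16, 4, 3, 31, 1.
The distinct values are {0, 1, 3, 4, 9, 12, 15, 16, 22, 25, 27, 31}; there are 12 of them.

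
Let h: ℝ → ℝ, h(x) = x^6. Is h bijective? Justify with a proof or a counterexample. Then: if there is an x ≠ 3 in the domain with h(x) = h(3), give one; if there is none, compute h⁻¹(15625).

-3

h(3) = 729 = (−3)^6 = h(−3) (since 6 is even), with 3 ≠ −3. So h is not injective, hence not bijective.
For the follow-up, such an x exists: taking x = −3 ∈ ℝ gives h(−3) = 729 = h(3) with −3 ≠ 3.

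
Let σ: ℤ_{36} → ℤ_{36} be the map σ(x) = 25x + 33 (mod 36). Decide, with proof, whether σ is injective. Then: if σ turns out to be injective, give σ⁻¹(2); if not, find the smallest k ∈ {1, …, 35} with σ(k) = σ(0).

If σ(x_1) = σ(x_2), then 25x_1 ≡ 25x_2 (mod 36). Because gcd(25, 36) = 1, we may cancel 25 to get x_1 ≡ x_2 (mod 36).
Therefore σ is injective.
We now compute 25⁻¹ mod 36 explicitly. Euclid's algorithm: 36 = 1·25 + 11, 25 = 2·11 + 3, 11 = 3·3 + 2, 3 = 1·2 + 1; back-substituting gives 1 = 13·25 − 9·36, so 25⁻¹ ≡ 13 (mod 36).
Since σ is injective, we find σ⁻¹(2): we need 25x ≡ 2 − 33 ≡ 5 (mod 36). Using 25⁻¹ = 13: x ≡ 13·5 = 65 = 1·36 + 29, so x = 29.
Check: σ(29) = 25·29 + 33 = 758 = 21·36 + 2 ≡ 2 (mod 36).

29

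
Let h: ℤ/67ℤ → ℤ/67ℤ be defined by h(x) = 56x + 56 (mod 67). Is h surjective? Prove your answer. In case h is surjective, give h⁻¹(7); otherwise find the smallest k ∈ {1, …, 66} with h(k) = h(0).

41

Since gcd(56, 67) = 1, 56 is invertible modulo 67. Euclid's algorithm: 67 = 1·56 + 11, 56 = 5·11 + 1; back-substituting gives 1 = 6·56 − 5·67, so 56⁻¹ ≡ 6 (mod 67).
For any y ∈ ℤ/67ℤ, x = 6(y − 56) mod 67 satisfies h(x) = 56·6(y − 56) + 56 ≡ y (since 56·6 ≡ 1 mod 67). So every y has a preimage.
So h is surjective.
Since h is surjective, we find h⁻¹(7): we need 56x ≡ 7 − 56 ≡ 18 (mod 67). Using 56⁻¹ = 6: x ≡ 6·18 = 108 = 1·67 + 41, so x = 41.
Check: h(41) = 56·41 + 56 = 2352 = 35·67 + 7 ≡ 7 (mod 67).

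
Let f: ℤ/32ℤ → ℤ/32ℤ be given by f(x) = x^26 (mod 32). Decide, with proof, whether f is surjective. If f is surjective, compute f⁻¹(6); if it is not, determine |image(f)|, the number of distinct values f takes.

5

f(0) = 0^26 = 0.
f(2): Repeated squaring mod 32: 2^1 ≡ 2, 2^2 ≡ 2² = 4, 2^4 ≡ 4² = 16, 2^8 ≡ 16² = 256 ≡ 0, 2^16 ≡ 0² = 0. Since 26 = 16 + 8 + 2, 2^26 ≡ 0·0·4: 0·0 = 0, then 0·4 = 0. So 2^26 ≡ 0 (mod 32).
So f(0) = f(2) = 0 while 0 ≠ 2, so f is not injective.
A non-injective map from the 32-element set ℤ/32ℤ to itself takes at most 31 distinct values, so it cannot be surjective. So f is not surjective.
Since f is not surjective, we determine |image(f)|. Computing x^26 mod 32 for each x (by repeated squaring, reducing mod 32 at every step), the values f(0), f(1), …, f(31) are: 0, 1, 0, 9, 0, 25, 0, 17, 0, 17, 0, 25, 0, 9, 0, 1, 0, 1, 0, 9, 0, 25, 0, 17, 0, 17, 0, 25, 0, 9, 0, 1.
The distinct values are {0, 1, 9, 17, 25}; there are 5 of them.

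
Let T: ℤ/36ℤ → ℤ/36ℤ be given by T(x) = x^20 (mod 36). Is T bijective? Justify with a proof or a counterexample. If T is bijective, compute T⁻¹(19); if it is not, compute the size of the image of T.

T(0) = 0^20 = 0.
T(6): Repeated squaring mod 36: 6^1 ≡ 6, 6^2 ≡ 6² = 36 ≡ 0, 6^4 ≡ 0² = 0, 6^8 ≡ 0² = 0, 6^16 ≡ 0² = 0. Since 20 = 16 + 4, 6^20 ≡ 0·0: 0·0 = 0. So 6^20 ≡ 0 (mod 36).
So T(0) = T(6) = 0 while 0 ≠ 6, so T is not injective, hence not bijective.
Since T is not bijective, we determine |image(T)|. Computing x^20 mod 36 for each x (by repeated squaring, reducing mod 36 at every step), the values T(0), T(1), …, T(35) are: 0, 1, 4, 9, 16, 25, 0, 13, 28, 9, 28, 13, 0, 25, 16, 9, 4, 1, 0, 1, 4, 9, 16, 25, 0, 13, 28, 9, 28, 13, 0, 25, 16, 9, 4, 1.
The distinct values are {0, 1, 4, 9, 13, 16, 25, 28}; there are 8 of them.

8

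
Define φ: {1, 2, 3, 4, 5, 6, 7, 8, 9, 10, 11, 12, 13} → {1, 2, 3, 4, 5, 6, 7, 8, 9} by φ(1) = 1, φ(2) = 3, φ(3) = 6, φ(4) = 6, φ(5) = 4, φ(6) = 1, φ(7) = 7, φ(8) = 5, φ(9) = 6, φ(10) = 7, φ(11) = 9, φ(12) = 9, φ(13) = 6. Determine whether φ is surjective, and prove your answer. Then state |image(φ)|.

7

No element maps to 2, so φ is not surjective.
The image of φ is {1, 3, 4, 5, 6, 7, 9}, which has 7 elements.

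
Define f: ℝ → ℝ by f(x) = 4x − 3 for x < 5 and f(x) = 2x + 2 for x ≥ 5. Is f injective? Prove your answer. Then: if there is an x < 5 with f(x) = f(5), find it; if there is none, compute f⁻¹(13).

Both pieces are strictly increasing (slopes 4 and 2), so each is injective on its own interval.
The left piece maps (−∞, 5) onto (−∞, 17); the right piece maps [5, ∞) onto [12, ∞).
These images overlap. In particular f(5) = 12 (right piece), and solving 4x − 3 = 12 on the left piece gives x = 15/4 < 5.
So f(15/4) = f(5) with 15/4 ≠ 5, and f is not injective. This x = 15/4 is the requested value below 5.

15/4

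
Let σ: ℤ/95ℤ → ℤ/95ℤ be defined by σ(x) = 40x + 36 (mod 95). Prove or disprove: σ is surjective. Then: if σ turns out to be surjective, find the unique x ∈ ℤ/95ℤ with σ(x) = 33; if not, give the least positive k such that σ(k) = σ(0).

Since gcd(40, 95) = 5, we have 40x ≡ 0 (mod 5) for all x, so σ(x) ≡ 1 (mod 5).
But 0 ≢ 1 (mod 5), so 0 ∈ ℤ/95ℤ has no preimage. Hence σ is not surjective.
Since σ is not surjective, we find the least positive k with σ(k) = σ(0): this means 40k ≡ 0 (mod 95), i.e. 95 ∣ 40k. Since gcd(40, 95) = 5, dividing through by 5 this holds exactly when 19 ∣ 8k, and as gcd(8, 19) = 1, exactly when 19 ∣ k.
The smallest positive such k is 19.

19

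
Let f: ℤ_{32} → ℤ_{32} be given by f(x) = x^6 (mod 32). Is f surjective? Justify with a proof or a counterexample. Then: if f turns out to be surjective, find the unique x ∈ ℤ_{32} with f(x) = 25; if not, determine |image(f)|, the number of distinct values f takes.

f(0) = 0^6 = 0.
f(2): Repeated squaring mod 32: 2^1 ≡ 2, 2^2 ≡ 2² = 4, 2^4 ≡ 4² = 16. Since 6 = 4 + 2, 2^6 ≡ 16·4: 16·4 = 64 ≡ 0. So 2^6 ≡ 0 (mod 32).
So f(0) = f(2) = 0 while 0 ≠ 2, so f is not injective.
A non-injective map from the 32-element set ℤ_{32} to itself takes at most 31 distinct values, so it cannot be surjective. Therefore f is not surjective.
Since f is not surjective, we determine |image(f)|. Computing x^6 mod 32 for each x (by repeated squaring, reducing mod 32 at every step), the values f(0), f(1), …, f(31) are: 0, 1, 0, 25, 0, 9, 0, 17, 0, 17, 0, 9, 0, 25, 0, 1, 0, 1, 0, 25, 0, 9, 0, 17, 0, 17, 0, 9, 0, 25, 0, 1.
The distinct values are {0, 1, 9, 17, 25}; there are 5 of them.

5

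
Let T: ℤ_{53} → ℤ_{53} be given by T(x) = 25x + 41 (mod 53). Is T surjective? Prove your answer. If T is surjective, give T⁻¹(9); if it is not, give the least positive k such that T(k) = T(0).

Since gcd(25, 53) = 1, 25 is invertible modulo 53. Euclid's algorithm: 53 = 2·25 + 3, 25 = 8·3 + 1; back-substituting gives 1 = 17·25 − 8·53, so 25⁻¹ ≡ 17 (mod 53).
Then y ↦ 17(y − 41) is a two-sided inverse to T, so every y ∈ ℤ_{53} has a preimage.
Therefore T is surjective.
Since T is surjective, we find T⁻¹(9): we need 25x ≡ 9 − 41 ≡ 21 (mod 53). Using 25⁻¹ = 17: x ≡ 17·21 = 357 = 6·53 + 39, so x = 39.
Check: T(39) = 25·39 + 41 = 1016 = 19·53 + 9 ≡ 9 (mod 53).

39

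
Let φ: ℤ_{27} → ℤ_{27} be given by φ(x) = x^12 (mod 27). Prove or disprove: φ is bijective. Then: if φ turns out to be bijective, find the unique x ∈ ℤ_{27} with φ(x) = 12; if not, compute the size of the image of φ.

4

φ(0) = 0^12 = 0.
φ(3): Repeated squaring mod 27: 3^1 ≡ 3, 3^2 ≡ 3² = 9, 3^4 ≡ 9² = 81 ≡ 0, 3^8 ≡ 0² = 0. Since 12 = 8 + 4, 3^12 ≡ 0·0: 0·0 = 0. So 3^12 ≡ 0 (mod 27).
So φ(0) = φ(3) = 0 while 0 ≠ 3, therefore φ is not injective, hence not bijective.
Since φ is not bijective, we determine |image(φ)|. Computing x^12 mod 27 for each x (by repeated squaring, reducing mod 27 at every step), the values φ(0), φ(1), …, φ(26) are: 0, 1, 19, 0, 10, 10, 0, 19, 1, 0, 1, 19, 0, 10, 10, 0, 19, 1, 0, 1, 19, 0, 10, 10, 0, 19, 1.
The distinct values are {0, 1, 10, 19}; there are 4 of them.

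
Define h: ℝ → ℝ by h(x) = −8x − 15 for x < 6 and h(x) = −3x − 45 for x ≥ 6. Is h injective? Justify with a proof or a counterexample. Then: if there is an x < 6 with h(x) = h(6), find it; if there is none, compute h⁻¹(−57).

Both pieces are strictly decreasing (slopes −8 and −3), so each is injective on its own interval.
The left piece maps (−∞, 6) onto (−63, ∞); the right piece maps [6, ∞) onto (−∞, −63].
These images are disjoint, so no value is attained by both pieces. Thus h is injective.
Because the two images are disjoint, no x < 6 has h(x) = h(6), so we compute h⁻¹(−57): −57 lies in (−63, ∞), so solve −8x − 15 = −57: x = (−57 + 15)/(−8) = 21/4.

21/4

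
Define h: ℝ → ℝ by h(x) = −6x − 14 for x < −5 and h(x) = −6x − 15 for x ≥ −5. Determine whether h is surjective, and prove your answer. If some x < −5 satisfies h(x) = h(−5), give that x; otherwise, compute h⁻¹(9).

-4

Both pieces are strictly decreasing (slopes −6 and −6), so each is injective on its own interval.
The left piece maps (−∞, −5) onto (16, ∞); the right piece maps [−5, ∞) onto (−∞, 15].
The union (16, ∞) ∪ (−∞, 15] omits the interval between 16 and 15; in particular 16 has no preimage. So h is not surjective.
Because the two images are disjoint, no x < −5 has h(x) = h(−5), so we compute h⁻¹(9): 9 lies in (−∞, 15], so solve −6x − 15 = 9: x = (9 + 15)/(−6) = −4.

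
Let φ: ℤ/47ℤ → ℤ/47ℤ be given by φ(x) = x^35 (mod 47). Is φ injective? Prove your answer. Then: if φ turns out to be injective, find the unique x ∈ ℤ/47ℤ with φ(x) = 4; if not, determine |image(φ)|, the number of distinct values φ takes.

16

Since 47 is prime, the nonzero elements of ℤ/47ℤ form a cyclic group of order 46.
As gcd(35, 46) = 1, raising to the 35th power is a bijection on this group: if s^35 ≡ t^35 then (st^{−1})^35 = 1, and the only element of order dividing gcd(35, 46) = 1 is 1, so s = t.
With φ(0) = 0 this makes φ injective on all of ℤ/47ℤ, hence bijective (finite equal-size domain and codomain). In particular φ is injective.
Since φ is injective, we find the preimage of 4. The inverse of x ↦ x^35 on (ℤ/47ℤ)^× is x ↦ x^25, because 35·25 = 875 = 19·46 + 1 ≡ 1 (mod 46) and x^{46} = 1 for x ≠ 0 (Fermat). So φ⁻¹(4) = 4^25 mod 47.
Repeated squaring mod 47: 4^1 ≡ 4, 4^2 ≡ 4² = 16, 4^4 ≡ 16² = 256 ≡ 21, 4^8 ≡ 21² = 441 ≡ 18, 4^16 ≡ 18² = 324 ≡ 42. Since 25 = 16 + 8 + 1, 4^25 ≡ 42·18·4: 42·18 = 756 ≡ 4, then 4·4 = 16. So 4^25 ≡ 16 (mod 47).
Hence φ⁻¹(4) = 16.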